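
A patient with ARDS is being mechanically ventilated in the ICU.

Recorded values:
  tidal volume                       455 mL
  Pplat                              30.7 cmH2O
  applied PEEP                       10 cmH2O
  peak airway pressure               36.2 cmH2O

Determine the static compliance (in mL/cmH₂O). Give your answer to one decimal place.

22.0

Cstat = Vt / (Pplat − PEEP) = 455 / (30.7 − 10) = 455 / 20.7 = 21.981 mL/cmH2O.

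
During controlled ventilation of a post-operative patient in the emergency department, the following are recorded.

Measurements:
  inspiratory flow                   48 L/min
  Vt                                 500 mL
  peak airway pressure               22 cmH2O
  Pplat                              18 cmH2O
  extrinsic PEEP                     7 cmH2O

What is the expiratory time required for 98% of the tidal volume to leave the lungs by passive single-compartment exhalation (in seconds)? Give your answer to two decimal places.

Flow: 48 L/min ÷ 60 = 0.8 L/s.
R = (PIP − Pplat)/V̇ = (22 − 18) / 0.8 = 4.0/0.8 = 5.0 cmH2O·s/L.
C = Vt/(Pplat − PEEP) = 500.0 / (18 − 7) = 500.0/11.0 = 45.455 mL/cmH2O.
τ = R × C = 5.0 × 0.04546 L/cmH2O = 0.2273 s.
t = −τ·ln(1 − 0.98) = −0.2273·ln(0.02) = 0.8892 s.

0.89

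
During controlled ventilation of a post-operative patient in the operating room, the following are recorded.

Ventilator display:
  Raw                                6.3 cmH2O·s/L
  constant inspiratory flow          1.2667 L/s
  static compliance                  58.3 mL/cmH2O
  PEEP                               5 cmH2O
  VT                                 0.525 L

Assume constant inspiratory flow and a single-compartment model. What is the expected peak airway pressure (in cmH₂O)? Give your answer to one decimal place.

22.0

Equation of motion (constant flow): PIP = Vt/C + R·V̇ + PEEP.
PIP = 525/58.3 + 6.3×1.2667 + 5 = 9.005 + 7.98 + 5 = 21.985 cmH2O.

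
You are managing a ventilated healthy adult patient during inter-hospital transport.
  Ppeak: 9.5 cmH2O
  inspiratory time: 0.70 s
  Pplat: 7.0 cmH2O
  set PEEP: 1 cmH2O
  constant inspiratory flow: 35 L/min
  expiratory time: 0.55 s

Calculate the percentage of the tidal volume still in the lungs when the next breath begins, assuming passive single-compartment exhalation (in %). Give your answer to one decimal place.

Flow: 35 L/min ÷ 60 = 0.5833 L/s.
Vt = flow × Ti = 0.5833 L/s × 0.70 s × 1000 mL/L = 408.31 mL.
R = (PIP − Pplat)/V̇ = (9.5 − 7.0) / 0.5833 = 2.5/0.5833 = 4.286 cmH2O·s/L.
C = Vt/(Pplat − PEEP) = 408.31 / (7.0 − 1) = 408.31/6.0 = 68.052 mL/cmH2O.
τ = R × C = 4.286 × 0.06805 L/cmH2O = 0.2917 s.
Fraction remaining at end-expiration = e^(−Te/τ) = e^(−0.55/0.2917) = 0.1518 → 15.18%.

15.2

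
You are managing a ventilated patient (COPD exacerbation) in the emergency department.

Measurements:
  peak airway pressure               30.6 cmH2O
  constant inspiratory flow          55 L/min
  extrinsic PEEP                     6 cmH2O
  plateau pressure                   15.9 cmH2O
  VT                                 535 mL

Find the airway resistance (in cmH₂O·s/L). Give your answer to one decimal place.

16.0

Flow: 55 L/min ÷ 60 = 0.9167 L/s.
Raw = (PIP − Pplat) / flow = (30.6 − 15.9) / 0.9167 = 14.7 / 0.9167 = 16.036 cmH2O·s/L.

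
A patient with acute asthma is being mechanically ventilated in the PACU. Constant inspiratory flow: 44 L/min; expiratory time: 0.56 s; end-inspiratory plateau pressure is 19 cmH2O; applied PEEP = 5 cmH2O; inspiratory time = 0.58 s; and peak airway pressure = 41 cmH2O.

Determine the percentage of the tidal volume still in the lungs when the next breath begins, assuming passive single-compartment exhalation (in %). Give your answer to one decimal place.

Flow: 44 L/min ÷ 60 = 0.7333 L/s.
Vt = flow × Ti = 0.7333 L/s × 0.58 s × 1000 mL/L = 425.31 mL.
R = (PIP − Pplat)/V̇ = (41 − 19) / 0.7333 = 22.0/0.7333 = 30.001 cmH2O·s/L.
C = Vt/(Pplat − PEEP) = 425.31 / (19 − 5) = 425.31/14.0 = 30.379 mL/cmH2O.
τ = R × C = 30.001 × 0.03038 L/cmH2O = 0.9114 s.
Fraction remaining at end-expiration = e^(−Te/τ) = e^(−0.56/0.9114) = 0.5409 → 54.09%.

54.1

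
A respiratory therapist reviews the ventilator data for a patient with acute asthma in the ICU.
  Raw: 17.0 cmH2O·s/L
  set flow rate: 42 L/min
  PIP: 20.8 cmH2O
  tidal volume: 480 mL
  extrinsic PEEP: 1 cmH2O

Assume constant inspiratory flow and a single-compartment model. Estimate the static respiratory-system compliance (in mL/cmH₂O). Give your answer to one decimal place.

60.8

Flow: 42 L/min ÷ 60 = 0.7 L/s.
Equation of motion (constant flow): PIP = Vt/C + R·V̇ + PEEP.
Vt/C = PIP − R·V̇ − PEEP = 20.8 − 17.0×0.7 − 1 = 20.8 − 11.9 − 1 = 7.9 cmH2O.
C = Vt / 7.9 = 480 / 7.9 = 60.759 mL/cmH2O.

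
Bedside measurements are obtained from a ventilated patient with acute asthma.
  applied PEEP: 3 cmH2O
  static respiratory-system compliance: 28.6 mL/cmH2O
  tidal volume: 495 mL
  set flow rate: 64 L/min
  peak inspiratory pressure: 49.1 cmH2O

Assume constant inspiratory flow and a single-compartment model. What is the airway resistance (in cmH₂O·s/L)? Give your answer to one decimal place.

Flow: 64 L/min ÷ 60 = 1.0667 L/s.
Equation of motion (constant flow): PIP = Vt/C + R·V̇ + PEEP.
R·V̇ = PIP − Vt/C − PEEP = 49.1 − 495/28.6 − 3 = 49.1 − 17.308 − 3 = 28.792 cmH2O.
R = 28.792 / 1.0667 = 26.992 cmH2O·s/L.

27.0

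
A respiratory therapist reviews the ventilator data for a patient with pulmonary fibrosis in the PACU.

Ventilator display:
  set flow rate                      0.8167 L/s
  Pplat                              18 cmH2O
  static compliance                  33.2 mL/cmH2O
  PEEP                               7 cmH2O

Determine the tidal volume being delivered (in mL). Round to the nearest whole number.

Vt = Cstat × (Pplat − PEEP) = 33.2 × (18 − 7) = 33.2 × 11.0 = 365.2 mL.

365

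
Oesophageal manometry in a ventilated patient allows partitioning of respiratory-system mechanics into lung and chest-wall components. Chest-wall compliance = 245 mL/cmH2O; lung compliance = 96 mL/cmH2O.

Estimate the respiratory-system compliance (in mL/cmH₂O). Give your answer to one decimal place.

69.0

Lung and chest wall are elastances in series: 1/Crs = 1/CL + 1/Ccw.
1/Crs = 1/96 + 1/245 = 0.0145.
Crs = 68.966 mL/cmH2O.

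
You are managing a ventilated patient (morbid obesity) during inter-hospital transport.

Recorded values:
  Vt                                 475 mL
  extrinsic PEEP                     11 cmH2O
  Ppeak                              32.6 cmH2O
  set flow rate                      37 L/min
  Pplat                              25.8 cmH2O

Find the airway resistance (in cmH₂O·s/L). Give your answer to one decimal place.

Flow: 37 L/min ÷ 60 = 0.6167 L/s.
Raw = (PIP − Pplat) / flow = (32.6 − 25.8) / 0.6167 = 6.8 / 0.6167 = 11.026 cmH2O·s/L.

11.0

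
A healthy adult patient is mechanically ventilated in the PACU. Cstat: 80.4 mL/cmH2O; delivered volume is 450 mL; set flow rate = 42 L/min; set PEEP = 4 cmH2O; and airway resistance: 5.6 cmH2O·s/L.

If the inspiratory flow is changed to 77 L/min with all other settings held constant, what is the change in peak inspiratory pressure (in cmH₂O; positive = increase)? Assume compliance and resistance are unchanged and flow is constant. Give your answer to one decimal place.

3.3

Flow: 42 L/min ÷ 60 = 0.7 L/s.
New flow: 77 L/min ÷ 60 = 1.2833 L/s.
PIP = Vt/C + R·V̇ + PEEP (constant-flow equation of motion).
Only the resistive term changes: ΔPIP = R × ΔV̇ = 5.6 × (1.2833 − 0.7) = 5.6 × 0.5833 = 3.266 cmH2O.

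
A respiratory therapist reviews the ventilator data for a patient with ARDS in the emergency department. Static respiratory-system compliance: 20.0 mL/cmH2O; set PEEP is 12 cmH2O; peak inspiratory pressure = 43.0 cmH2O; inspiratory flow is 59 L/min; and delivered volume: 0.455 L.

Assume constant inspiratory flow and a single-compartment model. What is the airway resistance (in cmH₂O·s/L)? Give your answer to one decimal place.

Flow: 59 L/min ÷ 60 = 0.9833 L/s.
Equation of motion (constant flow): PIP = Vt/C + R·V̇ + PEEP.
R·V̇ = PIP − Vt/C − PEEP = 43.0 − 455/20.0 − 12 = 43.0 − 22.75 − 12 = 8.25 cmH2O.
R = 8.25 / 0.9833 = 8.39 cmH2O·s/L.

8.4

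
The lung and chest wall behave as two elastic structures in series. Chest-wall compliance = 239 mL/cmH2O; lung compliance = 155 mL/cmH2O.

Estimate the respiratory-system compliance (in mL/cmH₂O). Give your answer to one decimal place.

Lung and chest wall are elastances in series: 1/Crs = 1/CL + 1/Ccw.
1/Crs = 1/155 + 1/239 = 0.01064.
Crs = 93.985 mL/cmH2O.

94.0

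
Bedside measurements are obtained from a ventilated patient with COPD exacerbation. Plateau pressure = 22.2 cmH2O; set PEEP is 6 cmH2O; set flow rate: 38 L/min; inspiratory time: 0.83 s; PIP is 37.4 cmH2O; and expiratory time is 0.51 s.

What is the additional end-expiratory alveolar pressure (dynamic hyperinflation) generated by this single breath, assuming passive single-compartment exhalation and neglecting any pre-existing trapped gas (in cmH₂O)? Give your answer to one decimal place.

8.4

Flow: 38 L/min ÷ 60 = 0.6333 L/s.
Vt = flow × Ti = 0.6333 L/s × 0.83 s × 1000 mL/L = 525.64 mL.
R = (PIP − Pplat)/V̇ = (37.4 − 22.2) / 0.6333 = 15.2/0.6333 = 24.001 cmH2O·s/L.
C = Vt/(Pplat − PEEP) = 525.64 / (22.2 − 6) = 525.64/16.2 = 32.447 mL/cmH2O.
τ = R × C = 24.001 × 0.03245 L/cmH2O = 0.7788 s.
Fraction remaining = e^(−Te/τ) = e^(−0.51/0.7788) = 0.5195; trapped volume = 525.64 × 0.5195 = 273.07 mL.
Additional alveolar pressure from trapping ≈ V_trapped / C = 273.07 / 32.447 = 8.416 cmH2O.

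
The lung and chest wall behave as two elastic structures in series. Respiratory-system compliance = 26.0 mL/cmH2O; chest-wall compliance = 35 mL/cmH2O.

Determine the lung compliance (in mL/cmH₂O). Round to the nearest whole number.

1/CL = 1/Crs − 1/Ccw.
1/CL = 1/26.0 − 1/35 = 0.00989.
CL = 101.11 mL/cmH2O.

101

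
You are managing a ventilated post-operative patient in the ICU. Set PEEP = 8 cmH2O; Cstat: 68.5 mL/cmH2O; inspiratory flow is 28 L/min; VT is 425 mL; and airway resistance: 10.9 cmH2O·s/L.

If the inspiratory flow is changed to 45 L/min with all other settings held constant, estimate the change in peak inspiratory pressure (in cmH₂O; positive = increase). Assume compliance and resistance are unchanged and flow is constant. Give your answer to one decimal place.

3.1

Flow: 28 L/min ÷ 60 = 0.4667 L/s.
New flow: 45 L/min ÷ 60 = 0.75 L/s.
PIP = Vt/C + R·V̇ + PEEP (constant-flow equation of motion).
Only the resistive term changes: ΔPIP = R × ΔV̇ = 10.9 × (0.75 − 0.4667) = 10.9 × 0.2833 = 3.088 cmH2O.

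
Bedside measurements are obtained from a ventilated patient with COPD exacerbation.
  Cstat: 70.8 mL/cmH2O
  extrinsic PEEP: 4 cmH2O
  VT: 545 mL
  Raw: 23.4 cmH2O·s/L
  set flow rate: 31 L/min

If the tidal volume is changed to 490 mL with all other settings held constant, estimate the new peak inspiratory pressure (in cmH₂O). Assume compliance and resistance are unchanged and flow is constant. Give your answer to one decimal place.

23.0

Flow: 31 L/min ÷ 60 = 0.5167 L/s.
PIP = Vt/C + R·V̇ + PEEP (constant-flow equation of motion).
Only the elastic term changes: ΔPIP = ΔVt / C = (490 − 545) / 70.8 = -0.7768 cmH2O.
Original PIP = 545/70.8 + 23.4×0.5167 + 4 = 23.789 cmH2O; new PIP = 23.789 + (-0.7768) = 23.012 cmH2O.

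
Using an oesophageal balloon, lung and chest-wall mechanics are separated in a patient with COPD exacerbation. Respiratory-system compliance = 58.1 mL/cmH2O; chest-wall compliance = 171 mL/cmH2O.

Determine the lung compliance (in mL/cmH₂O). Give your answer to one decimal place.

1/CL = 1/Crs − 1/Ccw.
1/CL = 1/58.1 − 1/171 = 0.01136.
CL = 88.028 mL/cmH2O.

88.0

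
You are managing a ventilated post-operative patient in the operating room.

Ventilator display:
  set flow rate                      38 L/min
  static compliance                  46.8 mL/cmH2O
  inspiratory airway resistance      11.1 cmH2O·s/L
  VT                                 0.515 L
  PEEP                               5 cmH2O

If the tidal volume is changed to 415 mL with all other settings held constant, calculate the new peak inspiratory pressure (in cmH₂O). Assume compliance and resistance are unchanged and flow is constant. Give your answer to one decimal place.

Flow: 38 L/min ÷ 60 = 0.6333 L/s.
PIP = Vt/C + R·V̇ + PEEP (constant-flow equation of motion).
Only the elastic term changes: ΔPIP = ΔVt / C = (415 − 515) / 46.8 = -2.137 cmH2O.
Original PIP = 515/46.8 + 11.1×0.6333 + 5 = 23.034 cmH2O; new PIP = 23.034 + (-2.137) = 20.897 cmH2O.

20.9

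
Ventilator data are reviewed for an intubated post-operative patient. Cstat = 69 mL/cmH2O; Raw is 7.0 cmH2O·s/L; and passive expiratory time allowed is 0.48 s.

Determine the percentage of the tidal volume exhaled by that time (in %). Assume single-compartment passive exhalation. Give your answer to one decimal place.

63.0

τ = R × C = 7.0 × 69 mL/cmH2O = 7.0 × 0.069 L/cmH2O = 0.483 s.
Passive exhalation: V(t)/V₀ = e^(−t/τ) = e^(−0.48/0.483) = 0.3702.
Fraction exhaled = 1 − 0.3702 = 0.6298 → 62.98%.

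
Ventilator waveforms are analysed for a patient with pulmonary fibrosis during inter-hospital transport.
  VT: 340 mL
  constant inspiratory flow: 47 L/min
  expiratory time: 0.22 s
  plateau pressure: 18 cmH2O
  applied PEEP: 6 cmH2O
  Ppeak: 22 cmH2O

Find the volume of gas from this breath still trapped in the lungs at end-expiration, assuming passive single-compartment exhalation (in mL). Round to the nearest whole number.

74

Flow: 47 L/min ÷ 60 = 0.7833 L/s.
R = (PIP − Pplat)/V̇ = (22 − 18) / 0.7833 = 4.0/0.7833 = 5.107 cmH2O·s/L.
C = Vt/(Pplat − PEEP) = 340.0 / (18 − 6) = 340.0/12.0 = 28.333 mL/cmH2O.
τ = R × C = 5.107 × 0.02833 L/cmH2O = 0.1447 s.
Fraction remaining = e^(−Te/τ) = e^(−0.22/0.1447) = 0.2186.
Trapped volume = 340.0 × 0.2186 = 74.324 mL.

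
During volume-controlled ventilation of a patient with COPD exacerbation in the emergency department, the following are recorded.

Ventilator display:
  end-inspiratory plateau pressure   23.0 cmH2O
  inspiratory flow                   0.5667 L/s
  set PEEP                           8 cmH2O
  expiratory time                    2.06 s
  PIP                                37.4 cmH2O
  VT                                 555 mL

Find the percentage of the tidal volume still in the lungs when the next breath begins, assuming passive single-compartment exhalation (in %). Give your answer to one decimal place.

11.2

R = (PIP − Pplat)/V̇ = (37.4 − 23.0) / 0.5667 = 14.4/0.5667 = 25.41 cmH2O·s/L.
C = Vt/(Pplat − PEEP) = 555.0 / (23.0 − 8) = 555.0/15.0 = 37.0 mL/cmH2O.
τ = R × C = 25.41 × 0.037 L/cmH2O = 0.9402 s.
Fraction remaining at end-expiration = e^(−Te/τ) = e^(−2.06/0.9402) = 0.1118 → 11.18%.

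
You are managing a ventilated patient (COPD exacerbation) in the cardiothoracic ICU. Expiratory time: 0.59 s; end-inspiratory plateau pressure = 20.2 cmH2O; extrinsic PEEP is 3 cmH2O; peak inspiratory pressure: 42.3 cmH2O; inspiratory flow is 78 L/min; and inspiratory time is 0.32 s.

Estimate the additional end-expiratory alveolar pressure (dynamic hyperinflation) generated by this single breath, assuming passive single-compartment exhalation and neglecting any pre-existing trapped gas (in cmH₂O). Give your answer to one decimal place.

4.1

Flow: 78 L/min ÷ 60 = 1.3 L/s.
Vt = flow × Ti = 1.3 L/s × 0.32 s × 1000 mL/L = 416.0 mL.
R = (PIP − Pplat)/V̇ = (42.3 − 20.2) / 1.3 = 22.1/1.3 = 17.0 cmH2O·s/L.
C = Vt/(Pplat − PEEP) = 416.0 / (20.2 − 3) = 416.0/17.2 = 24.186 mL/cmH2O.
τ = R × C = 17.0 × 0.02419 L/cmH2O = 0.4112 s.
Fraction remaining = e^(−Te/τ) = e^(−0.59/0.4112) = 0.2382; trapped volume = 416.0 × 0.2382 = 99.091 mL.
Additional alveolar pressure from trapping ≈ V_trapped / C = 99.091 / 24.186 = 4.097 cmH2O.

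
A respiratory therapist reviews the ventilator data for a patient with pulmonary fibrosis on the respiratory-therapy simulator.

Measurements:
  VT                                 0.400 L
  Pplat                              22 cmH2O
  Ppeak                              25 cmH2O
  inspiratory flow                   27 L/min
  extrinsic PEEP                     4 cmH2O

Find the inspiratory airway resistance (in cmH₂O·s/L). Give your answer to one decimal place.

Flow: 27 L/min ÷ 60 = 0.45 L/s.
Raw = (PIP − Pplat) / flow = (25 − 22) / 0.45 = 3.0 / 0.45 = 6.667 cmH2O·s/L.

6.7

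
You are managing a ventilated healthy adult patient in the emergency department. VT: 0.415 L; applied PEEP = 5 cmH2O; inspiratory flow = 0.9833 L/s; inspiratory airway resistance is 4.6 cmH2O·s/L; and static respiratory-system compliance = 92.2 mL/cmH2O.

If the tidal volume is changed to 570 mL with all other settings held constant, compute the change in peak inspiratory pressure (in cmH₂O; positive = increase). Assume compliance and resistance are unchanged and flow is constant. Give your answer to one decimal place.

PIP = Vt/C + R·V̇ + PEEP (constant-flow equation of motion).
Only the elastic term changes: ΔPIP = ΔVt / C = (570 − 415) / 92.2 = 1.681 cmH2O.

1.7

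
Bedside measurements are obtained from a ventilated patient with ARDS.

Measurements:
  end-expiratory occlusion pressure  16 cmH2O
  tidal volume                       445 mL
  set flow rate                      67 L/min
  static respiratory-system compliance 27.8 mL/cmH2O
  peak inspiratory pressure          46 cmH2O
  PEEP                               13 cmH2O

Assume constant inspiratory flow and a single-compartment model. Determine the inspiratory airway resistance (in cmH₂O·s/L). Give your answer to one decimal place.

12.5

Flow: 67 L/min ÷ 60 = 1.1167 L/s.
Total PEEP = 16 cmH2O (set 13 + intrinsic 3); this is the baseline alveolar pressure.
Equation of motion (constant flow): PIP = Vt/C + R·V̇ + PEEP.
R·V̇ = PIP − Vt/C − PEEP = 46 − 445/27.8 − 16 = 46 − 16.007 − 16 = 13.993 cmH2O.
R = 13.993 / 1.1167 = 12.531 cmH2O·s/L.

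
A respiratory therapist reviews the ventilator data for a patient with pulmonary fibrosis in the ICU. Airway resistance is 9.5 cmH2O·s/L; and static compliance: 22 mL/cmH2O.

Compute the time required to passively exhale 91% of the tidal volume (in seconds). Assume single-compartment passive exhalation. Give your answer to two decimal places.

τ = R × C = 9.5 × 22 mL/cmH2O = 9.5 × 0.022 L/cmH2O = 0.209 s.
Exhaled fraction f = 1 − e^(−t/τ) → t = −τ·ln(1 − f) = −0.209·ln(0.09) = 0.5033 s.

0.50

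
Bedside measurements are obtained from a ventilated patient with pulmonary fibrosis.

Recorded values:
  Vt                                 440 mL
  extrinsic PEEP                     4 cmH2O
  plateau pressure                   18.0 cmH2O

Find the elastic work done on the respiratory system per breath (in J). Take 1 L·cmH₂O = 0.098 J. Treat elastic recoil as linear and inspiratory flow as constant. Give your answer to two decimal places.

Elastic work ≈ ½ × (Pplat − PEEP) × Vt = 0.5 × (18.0 − 4) × 0.440 L = 0.5 × 14.0 × 0.440 = 3.08 L·cmH2O.
× 0.098 J/(L·cmH2O) → 0.3018 J.

0.30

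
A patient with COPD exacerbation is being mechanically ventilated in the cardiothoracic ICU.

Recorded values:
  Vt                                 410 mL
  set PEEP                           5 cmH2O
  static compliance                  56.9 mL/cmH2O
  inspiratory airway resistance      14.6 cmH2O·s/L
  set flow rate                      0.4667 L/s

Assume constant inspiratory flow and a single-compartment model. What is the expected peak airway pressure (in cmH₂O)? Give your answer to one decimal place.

Equation of motion (constant flow): PIP = Vt/C + R·V̇ + PEEP.
PIP = 410/56.9 + 14.6×0.4667 + 5 = 7.206 + 6.814 + 5 = 19.02 cmH2O.

19.0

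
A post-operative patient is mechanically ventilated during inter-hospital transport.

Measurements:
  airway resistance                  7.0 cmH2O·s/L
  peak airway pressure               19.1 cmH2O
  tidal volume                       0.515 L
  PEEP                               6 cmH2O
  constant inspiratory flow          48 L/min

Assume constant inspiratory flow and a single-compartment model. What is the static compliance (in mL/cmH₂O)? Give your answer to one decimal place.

68.7

Flow: 48 L/min ÷ 60 = 0.8 L/s.
Equation of motion (constant flow): PIP = Vt/C + R·V̇ + PEEP.
Vt/C = PIP − R·V̇ − PEEP = 19.1 − 7.0×0.8 − 6 = 19.1 − 5.6 − 6 = 7.5 cmH2O.
C = Vt / 7.5 = 515 / 7.5 = 68.667 mL/cmH2O.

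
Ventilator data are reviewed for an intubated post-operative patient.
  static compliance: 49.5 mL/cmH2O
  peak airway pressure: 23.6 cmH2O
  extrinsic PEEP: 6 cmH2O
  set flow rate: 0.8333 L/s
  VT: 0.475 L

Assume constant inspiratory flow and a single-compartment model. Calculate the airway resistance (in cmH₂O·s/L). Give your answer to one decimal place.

9.6

Equation of motion (constant flow): PIP = Vt/C + R·V̇ + PEEP.
R·V̇ = PIP − Vt/C − PEEP = 23.6 − 475/49.5 − 6 = 23.6 − 9.596 − 6 = 8.004 cmH2O.
R = 8.004 / 0.8333 = 9.605 cmH2O·s/L.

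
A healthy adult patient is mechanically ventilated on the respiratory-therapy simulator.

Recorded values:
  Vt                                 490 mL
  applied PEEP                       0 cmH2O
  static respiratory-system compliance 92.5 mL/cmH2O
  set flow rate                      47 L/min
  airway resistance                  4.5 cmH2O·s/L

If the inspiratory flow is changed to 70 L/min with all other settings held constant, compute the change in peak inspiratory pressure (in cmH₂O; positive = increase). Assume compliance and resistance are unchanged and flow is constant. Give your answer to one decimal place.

Flow: 47 L/min ÷ 60 = 0.7833 L/s.
New flow: 70 L/min ÷ 60 = 1.1667 L/s.
PIP = Vt/C + R·V̇ + PEEP (constant-flow equation of motion).
Only the resistive term changes: ΔPIP = R × ΔV̇ = 4.5 × (1.1667 − 0.7833) = 4.5 × 0.3834 = 1.725 cmH2O.

1.7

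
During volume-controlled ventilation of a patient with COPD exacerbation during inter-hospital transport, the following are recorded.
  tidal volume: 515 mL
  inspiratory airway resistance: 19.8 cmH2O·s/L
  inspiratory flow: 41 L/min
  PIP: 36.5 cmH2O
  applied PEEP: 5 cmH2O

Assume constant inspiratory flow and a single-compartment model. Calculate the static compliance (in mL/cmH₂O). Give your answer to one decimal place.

28.7

Flow: 41 L/min ÷ 60 = 0.6833 L/s.
Equation of motion (constant flow): PIP = Vt/C + R·V̇ + PEEP.
Vt/C = PIP − R·V̇ − PEEP = 36.5 − 19.8×0.6833 − 5 = 36.5 − 13.529 − 5 = 17.971 cmH2O.
C = Vt / 17.971 = 515 / 17.971 = 28.657 mL/cmH2O.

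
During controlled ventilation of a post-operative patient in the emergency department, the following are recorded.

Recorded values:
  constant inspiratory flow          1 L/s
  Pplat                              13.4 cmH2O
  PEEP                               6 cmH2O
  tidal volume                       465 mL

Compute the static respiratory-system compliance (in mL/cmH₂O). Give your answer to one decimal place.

62.8

Cstat = Vt / (Pplat − PEEP) = 465 / (13.4 − 6) = 465 / 7.4 = 62.838 mL/cmH2O.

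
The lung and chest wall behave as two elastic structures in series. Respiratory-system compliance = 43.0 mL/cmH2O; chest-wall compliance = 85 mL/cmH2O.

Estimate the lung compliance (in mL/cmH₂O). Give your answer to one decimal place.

87.0

1/CL = 1/Crs − 1/Ccw.
1/CL = 1/43.0 − 1/85 = 0.01149.
CL = 87.032 mL/cmH2O.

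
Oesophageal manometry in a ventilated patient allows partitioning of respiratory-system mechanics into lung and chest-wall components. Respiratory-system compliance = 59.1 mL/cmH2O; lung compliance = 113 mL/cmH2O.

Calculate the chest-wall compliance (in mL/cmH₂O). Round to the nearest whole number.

1/Ccw = 1/Crs − 1/CL.
1/Ccw = 1/59.1 − 1/113 = 0.008071.
Ccw = 123.9 mL/cmH2O.

124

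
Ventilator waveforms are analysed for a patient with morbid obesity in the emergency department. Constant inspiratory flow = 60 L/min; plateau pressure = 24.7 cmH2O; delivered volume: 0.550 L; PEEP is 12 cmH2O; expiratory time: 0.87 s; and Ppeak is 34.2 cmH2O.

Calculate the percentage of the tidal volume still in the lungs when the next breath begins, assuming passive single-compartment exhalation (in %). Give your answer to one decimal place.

12.1

Flow: 60 L/min ÷ 60 = 1 L/s.
R = (PIP − Pplat)/V̇ = (34.2 − 24.7) / 1 = 9.5/1 = 9.5 cmH2O·s/L.
C = Vt/(Pplat − PEEP) = 550.0 / (24.7 − 12) = 550.0/12.7 = 43.307 mL/cmH2O.
τ = R × C = 9.5 × 0.04331 L/cmH2O = 0.4114 s.
Fraction remaining at end-expiration = e^(−Te/τ) = e^(−0.87/0.4114) = 0.1207 → 12.07%.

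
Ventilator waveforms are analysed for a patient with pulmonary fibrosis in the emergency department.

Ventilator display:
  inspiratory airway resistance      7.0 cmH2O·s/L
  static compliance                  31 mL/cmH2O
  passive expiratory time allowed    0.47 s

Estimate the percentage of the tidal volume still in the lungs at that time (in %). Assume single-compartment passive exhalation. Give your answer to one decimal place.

τ = R × C = 7.0 × 31 mL/cmH2O = 7.0 × 0.031 L/cmH2O = 0.217 s.
Passive exhalation: V(t)/V₀ = e^(−t/τ) = e^(−0.47/0.217) = 0.1146.
Fraction remaining = 0.1146 → 11.46%.

11.5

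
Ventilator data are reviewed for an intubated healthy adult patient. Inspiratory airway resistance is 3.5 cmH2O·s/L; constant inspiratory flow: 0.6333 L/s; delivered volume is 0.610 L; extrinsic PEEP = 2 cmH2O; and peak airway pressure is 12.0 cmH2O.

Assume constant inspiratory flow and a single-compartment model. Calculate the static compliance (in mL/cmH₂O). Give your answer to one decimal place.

Equation of motion (constant flow): PIP = Vt/C + R·V̇ + PEEP.
Vt/C = PIP − R·V̇ − PEEP = 12.0 − 3.5×0.6333 − 2 = 12.0 − 2.217 − 2 = 7.783 cmH2O.
C = Vt / 7.783 = 610 / 7.783 = 78.376 mL/cmH2O.

78.4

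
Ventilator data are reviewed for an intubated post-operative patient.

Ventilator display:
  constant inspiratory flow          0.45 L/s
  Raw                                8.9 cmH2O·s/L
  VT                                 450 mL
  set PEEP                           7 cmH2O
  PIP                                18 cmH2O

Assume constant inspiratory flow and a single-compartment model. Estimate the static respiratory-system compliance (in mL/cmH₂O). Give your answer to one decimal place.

64.3

Equation of motion (constant flow): PIP = Vt/C + R·V̇ + PEEP.
Vt/C = PIP − R·V̇ − PEEP = 18 − 8.9×0.45 − 7 = 18 − 4.005 − 7 = 6.995 cmH2O.
C = Vt / 6.995 = 450 / 6.995 = 64.332 mL/cmH2O.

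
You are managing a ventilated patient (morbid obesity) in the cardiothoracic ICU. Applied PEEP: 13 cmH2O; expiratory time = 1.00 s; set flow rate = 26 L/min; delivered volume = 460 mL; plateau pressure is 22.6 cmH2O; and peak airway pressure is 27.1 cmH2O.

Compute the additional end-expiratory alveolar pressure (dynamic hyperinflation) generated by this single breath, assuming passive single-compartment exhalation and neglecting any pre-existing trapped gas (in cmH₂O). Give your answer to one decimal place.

1.3

Flow: 26 L/min ÷ 60 = 0.4333 L/s.
R = (PIP − Pplat)/V̇ = (27.1 − 22.6) / 0.4333 = 4.5/0.4333 = 10.385 cmH2O·s/L.
C = Vt/(Pplat − PEEP) = 460.0 / (22.6 − 13) = 460.0/9.6 = 47.917 mL/cmH2O.
τ = R × C = 10.385 × 0.04792 L/cmH2O = 0.4976 s.
Fraction remaining = e^(−Te/τ) = e^(−1.00/0.4976) = 0.134; trapped volume = 460.0 × 0.134 = 61.64 mL.
Additional alveolar pressure from trapping ≈ V_trapped / C = 61.64 / 47.917 = 1.286 cmH2O.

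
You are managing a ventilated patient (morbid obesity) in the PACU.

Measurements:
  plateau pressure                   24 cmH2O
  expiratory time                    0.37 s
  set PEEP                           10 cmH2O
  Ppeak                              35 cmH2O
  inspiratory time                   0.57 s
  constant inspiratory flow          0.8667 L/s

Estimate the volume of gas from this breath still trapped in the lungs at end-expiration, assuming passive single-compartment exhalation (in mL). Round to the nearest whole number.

216

Vt = flow × Ti = 0.8667 L/s × 0.57 s × 1000 mL/L = 494.02 mL.
R = (PIP − Pplat)/V̇ = (35 − 24) / 0.8667 = 11.0/0.8667 = 12.692 cmH2O·s/L.
C = Vt/(Pplat − PEEP) = 494.02 / (24 − 10) = 494.02/14.0 = 35.287 mL/cmH2O.
τ = R × C = 12.692 × 0.03529 L/cmH2O = 0.4479 s.
Fraction remaining = e^(−Te/τ) = e^(−0.37/0.4479) = 0.4378.
Trapped volume = 494.02 × 0.4378 = 216.28 mL.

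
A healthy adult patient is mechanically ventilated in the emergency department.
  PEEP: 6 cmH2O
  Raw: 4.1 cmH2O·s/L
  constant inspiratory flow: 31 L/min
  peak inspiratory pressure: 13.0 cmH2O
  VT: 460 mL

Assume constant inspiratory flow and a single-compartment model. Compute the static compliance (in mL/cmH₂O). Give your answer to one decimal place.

Flow: 31 L/min ÷ 60 = 0.5167 L/s.
Equation of motion (constant flow): PIP = Vt/C + R·V̇ + PEEP.
Vt/C = PIP − R·V̇ − PEEP = 13.0 − 4.1×0.5167 − 6 = 13.0 − 2.118 − 6 = 4.882 cmH2O.
C = Vt / 4.882 = 460 / 4.882 = 94.224 mL/cmH2O.

94.2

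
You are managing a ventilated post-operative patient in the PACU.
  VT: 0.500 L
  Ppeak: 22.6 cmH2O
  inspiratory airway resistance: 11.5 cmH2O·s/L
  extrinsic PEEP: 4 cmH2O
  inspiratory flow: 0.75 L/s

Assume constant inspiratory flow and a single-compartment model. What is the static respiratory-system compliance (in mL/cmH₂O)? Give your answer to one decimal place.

Equation of motion (constant flow): PIP = Vt/C + R·V̇ + PEEP.
Vt/C = PIP − R·V̇ − PEEP = 22.6 − 11.5×0.75 − 4 = 22.6 − 8.625 − 4 = 9.975 cmH2O.
C = Vt / 9.975 = 500 / 9.975 = 50.125 mL/cmH2O.

50.1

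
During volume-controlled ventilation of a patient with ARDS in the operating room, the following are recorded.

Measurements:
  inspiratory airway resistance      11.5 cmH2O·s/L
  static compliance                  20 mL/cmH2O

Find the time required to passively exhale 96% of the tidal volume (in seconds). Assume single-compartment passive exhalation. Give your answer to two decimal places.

τ = R × C = 11.5 × 20 mL/cmH2O = 11.5 × 0.020 L/cmH2O = 0.23 s.
Exhaled fraction f = 1 − e^(−t/τ) → t = −τ·ln(1 − f) = −0.23·ln(0.04) = 0.7403 s.

0.74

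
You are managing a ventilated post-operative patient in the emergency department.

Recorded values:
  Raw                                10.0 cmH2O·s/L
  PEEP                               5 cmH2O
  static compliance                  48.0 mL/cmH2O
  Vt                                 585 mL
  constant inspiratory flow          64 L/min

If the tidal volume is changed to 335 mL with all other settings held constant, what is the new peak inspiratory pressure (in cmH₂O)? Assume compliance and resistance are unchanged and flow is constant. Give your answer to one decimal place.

Flow: 64 L/min ÷ 60 = 1.0667 L/s.
PIP = Vt/C + R·V̇ + PEEP (constant-flow equation of motion).
Only the elastic term changes: ΔPIP = ΔVt / C = (335 − 585) / 48.0 = -5.208 cmH2O.
Original PIP = 585/48.0 + 10.0×1.0667 + 5 = 27.855 cmH2O; new PIP = 27.855 + (-5.208) = 22.647 cmH2O.

22.6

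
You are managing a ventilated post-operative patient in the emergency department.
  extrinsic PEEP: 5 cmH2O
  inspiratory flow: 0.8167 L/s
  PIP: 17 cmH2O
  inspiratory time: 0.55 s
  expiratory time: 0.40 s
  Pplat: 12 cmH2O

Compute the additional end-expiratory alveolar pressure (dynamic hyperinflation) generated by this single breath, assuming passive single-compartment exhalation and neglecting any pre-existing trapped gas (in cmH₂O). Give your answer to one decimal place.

2.5

Vt = flow × Ti = 0.8167 L/s × 0.55 s × 1000 mL/L = 449.19 mL.
R = (PIP − Pplat)/V̇ = (17 − 12) / 0.8167 = 5.0/0.8167 = 6.122 cmH2O·s/L.
C = Vt/(Pplat − PEEP) = 449.19 / (12 − 5) = 449.19/7.0 = 64.17 mL/cmH2O.
τ = R × C = 6.122 × 0.06417 L/cmH2O = 0.3928 s.
Fraction remaining = e^(−Te/τ) = e^(−0.40/0.3928) = 0.3612; trapped volume = 449.19 × 0.3612 = 162.25 mL.
Additional alveolar pressure from trapping ≈ V_trapped / C = 162.25 / 64.17 = 2.528 cmH2O.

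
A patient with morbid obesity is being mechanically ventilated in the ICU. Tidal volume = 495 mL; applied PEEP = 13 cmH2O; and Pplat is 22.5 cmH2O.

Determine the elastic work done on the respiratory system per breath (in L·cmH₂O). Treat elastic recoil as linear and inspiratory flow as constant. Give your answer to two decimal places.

Elastic work ≈ ½ × (Pplat − PEEP) × Vt = 0.5 × (22.5 − 13) × 0.495 L = 0.5 × 9.5 × 0.495 = 2.351 L·cmH2O.

2.35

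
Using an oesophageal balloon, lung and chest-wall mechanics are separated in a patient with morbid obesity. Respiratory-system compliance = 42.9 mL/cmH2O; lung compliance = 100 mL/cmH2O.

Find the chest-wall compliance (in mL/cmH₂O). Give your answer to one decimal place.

1/Ccw = 1/Crs − 1/CL.
1/Ccw = 1/42.9 − 1/100 = 0.01331.
Ccw = 75.131 mL/cmH2O.

75.1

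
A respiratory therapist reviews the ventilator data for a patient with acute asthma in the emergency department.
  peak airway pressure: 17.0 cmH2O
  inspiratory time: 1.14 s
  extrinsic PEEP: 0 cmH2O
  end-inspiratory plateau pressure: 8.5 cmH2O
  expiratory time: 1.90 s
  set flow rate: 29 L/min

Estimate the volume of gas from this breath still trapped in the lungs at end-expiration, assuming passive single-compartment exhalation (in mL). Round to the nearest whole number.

104

Flow: 29 L/min ÷ 60 = 0.4833 L/s.
Vt = flow × Ti = 0.4833 L/s × 1.14 s × 1000 mL/L = 550.96 mL.
R = (PIP − Pplat)/V̇ = (17.0 − 8.5) / 0.4833 = 8.5/0.4833 = 17.587 cmH2O·s/L.
C = Vt/(Pplat − PEEP) = 550.96 / (8.5 − 0) = 550.96/8.5 = 64.819 mL/cmH2O.
τ = R × C = 17.587 × 0.06482 L/cmH2O = 1.14 s.
Fraction remaining = e^(−Te/τ) = e^(−1.90/1.14) = 0.1889.
Trapped volume = 550.96 × 0.1889 = 104.08 mL.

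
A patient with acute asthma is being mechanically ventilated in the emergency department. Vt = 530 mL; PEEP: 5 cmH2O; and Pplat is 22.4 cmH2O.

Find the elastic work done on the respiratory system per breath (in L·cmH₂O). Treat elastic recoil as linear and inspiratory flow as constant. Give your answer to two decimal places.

Elastic work ≈ ½ × (Pplat − PEEP) × Vt = 0.5 × (22.4 − 5) × 0.530 L = 0.5 × 17.4 × 0.530 = 4.611 L·cmH2O.

4.61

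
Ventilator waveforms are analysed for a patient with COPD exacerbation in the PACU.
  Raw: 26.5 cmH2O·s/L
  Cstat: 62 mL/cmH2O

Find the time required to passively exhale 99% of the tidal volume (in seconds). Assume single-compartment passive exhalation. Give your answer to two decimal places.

τ = R × C = 26.5 × 62 mL/cmH2O = 26.5 × 0.062 L/cmH2O = 1.643 s.
Exhaled fraction f = 1 − e^(−t/τ) → t = −τ·ln(1 − f) = −1.643·ln(0.01) = 7.566 s.

7.57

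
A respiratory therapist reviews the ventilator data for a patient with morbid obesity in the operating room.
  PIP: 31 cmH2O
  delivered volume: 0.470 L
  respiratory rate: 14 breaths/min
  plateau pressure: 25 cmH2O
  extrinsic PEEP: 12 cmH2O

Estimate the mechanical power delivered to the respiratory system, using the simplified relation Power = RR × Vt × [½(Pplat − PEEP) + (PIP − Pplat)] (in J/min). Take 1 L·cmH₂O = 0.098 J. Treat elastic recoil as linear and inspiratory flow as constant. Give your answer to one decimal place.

8.1

Per-breath work = Vt × [½(Pplat−PEEP) + (PIP−Pplat)] = 0.470 × [0.5×13.0 + 6.0] = 0.470 × 12.5 = 5.875 L·cmH2O.
Power = 14 × 5.875 = 82.25 L·cmH2O/min.
× 0.098 J/(L·cmH2O) → 8.061 J/min.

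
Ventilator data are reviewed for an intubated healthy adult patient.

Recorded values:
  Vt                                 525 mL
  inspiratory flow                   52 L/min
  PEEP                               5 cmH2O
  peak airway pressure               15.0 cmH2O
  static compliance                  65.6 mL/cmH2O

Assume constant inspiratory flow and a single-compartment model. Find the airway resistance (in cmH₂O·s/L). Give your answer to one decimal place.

Flow: 52 L/min ÷ 60 = 0.8667 L/s.
Equation of motion (constant flow): PIP = Vt/C + R·V̇ + PEEP.
R·V̇ = PIP − Vt/C − PEEP = 15.0 − 525/65.6 − 5 = 15.0 − 8.003 − 5 = 1.997 cmH2O.
R = 1.997 / 0.8667 = 2.304 cmH2O·s/L.

2.3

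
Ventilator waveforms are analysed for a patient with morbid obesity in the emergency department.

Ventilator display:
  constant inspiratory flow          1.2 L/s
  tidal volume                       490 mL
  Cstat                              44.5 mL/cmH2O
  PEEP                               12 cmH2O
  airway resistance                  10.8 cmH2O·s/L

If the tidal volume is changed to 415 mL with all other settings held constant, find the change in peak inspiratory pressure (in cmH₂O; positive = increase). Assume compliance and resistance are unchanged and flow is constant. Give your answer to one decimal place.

PIP = Vt/C + R·V̇ + PEEP (constant-flow equation of motion).
Only the elastic term changes: ΔPIP = ΔVt / C = (415 − 490) / 44.5 = -1.685 cmH2O.

-1.7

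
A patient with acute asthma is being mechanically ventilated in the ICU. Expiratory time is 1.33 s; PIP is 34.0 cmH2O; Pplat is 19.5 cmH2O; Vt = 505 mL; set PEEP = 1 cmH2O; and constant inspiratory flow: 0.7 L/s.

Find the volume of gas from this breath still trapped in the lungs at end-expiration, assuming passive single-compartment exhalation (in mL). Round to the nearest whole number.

R = (PIP − Pplat)/V̇ = (34.0 − 19.5) / 0.7 = 14.5/0.7 = 20.714 cmH2O·s/L.
C = Vt/(Pplat − PEEP) = 505.0 / (19.5 − 1) = 505.0/18.5 = 27.297 mL/cmH2O.
τ = R × C = 20.714 × 0.0273 L/cmH2O = 0.5655 s.
Fraction remaining = e^(−Te/τ) = e^(−1.33/0.5655) = 0.09519.
Trapped volume = 505.0 × 0.09519 = 48.071 mL.

48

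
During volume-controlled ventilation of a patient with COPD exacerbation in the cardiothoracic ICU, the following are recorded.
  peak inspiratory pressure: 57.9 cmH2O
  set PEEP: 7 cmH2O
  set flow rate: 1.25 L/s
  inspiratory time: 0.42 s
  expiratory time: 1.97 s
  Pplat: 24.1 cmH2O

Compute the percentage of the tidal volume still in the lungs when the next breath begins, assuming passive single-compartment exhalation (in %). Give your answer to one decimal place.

Vt = flow × Ti = 1.25 L/s × 0.42 s × 1000 mL/L = 525.0 mL.
R = (PIP − Pplat)/V̇ = (57.9 − 24.1) / 1.25 = 33.8/1.25 = 27.04 cmH2O·s/L.
C = Vt/(Pplat − PEEP) = 525.0 / (24.1 − 7) = 525.0/17.1 = 30.702 mL/cmH2O.
τ = R × C = 27.04 × 0.0307 L/cmH2O = 0.8301 s.
Fraction remaining at end-expiration = e^(−Te/τ) = e^(−1.97/0.8301) = 0.09318 → 9.318%.

9.3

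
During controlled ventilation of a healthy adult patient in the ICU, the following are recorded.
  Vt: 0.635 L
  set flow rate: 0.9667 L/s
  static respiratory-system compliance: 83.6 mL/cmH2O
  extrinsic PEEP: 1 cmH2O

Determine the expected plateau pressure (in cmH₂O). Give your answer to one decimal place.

8.6

Pplat = PEEP + Vt / Cstat = 1 + 635 / 83.6 = 1 + 7.596 = 8.596 cmH2O.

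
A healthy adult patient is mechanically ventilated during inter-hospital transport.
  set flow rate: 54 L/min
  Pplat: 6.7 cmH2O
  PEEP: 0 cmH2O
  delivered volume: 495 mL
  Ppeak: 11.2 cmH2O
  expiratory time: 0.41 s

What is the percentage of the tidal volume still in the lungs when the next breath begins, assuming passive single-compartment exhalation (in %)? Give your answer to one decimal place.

Flow: 54 L/min ÷ 60 = 0.9 L/s.
R = (PIP − Pplat)/V̇ = (11.2 − 6.7) / 0.9 = 4.5/0.9 = 5.0 cmH2O·s/L.
C = Vt/(Pplat − PEEP) = 495.0 / (6.7 − 0) = 495.0/6.7 = 73.881 mL/cmH2O.
τ = R × C = 5.0 × 0.07388 L/cmH2O = 0.3694 s.
Fraction remaining at end-expiration = e^(−Te/τ) = e^(−0.41/0.3694) = 0.3296 → 32.96%.

33.0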